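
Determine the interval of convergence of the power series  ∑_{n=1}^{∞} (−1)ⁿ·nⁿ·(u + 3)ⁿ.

Applying the root test, |a_n|^(1/n) = n → ∞.
The root grows without bound, so R = 0 (convergence only at u = -3).

{-3}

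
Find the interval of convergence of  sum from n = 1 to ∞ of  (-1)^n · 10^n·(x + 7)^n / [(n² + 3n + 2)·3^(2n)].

[-79/10, -61/10]

Ratio test: |a_{n+1}/a_n| = [(n² + 3n + 2)/((n+1)² + 3(n+1) + 2)] · 10/9 → 10/9 as n → ∞.
The series converges when 10/9 · |x + 7| < 1, giving R = 9/10.
Endpoint x = -61/10: the series is dominated by a constant times Σ 1/n², which converges (p = 2 > 1).
Check x = -79/10: absolute convergence follows by limit comparison with Σ 1/n².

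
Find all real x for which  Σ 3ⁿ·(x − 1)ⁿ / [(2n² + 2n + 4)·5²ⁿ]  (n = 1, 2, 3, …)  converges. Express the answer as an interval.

[-22/3, 28/3]

Ratio test: |a_{n+1}/a_n| = [(2n² + 2n + 4)/(2(n+1)² + 2(n+1) + 4)] · 3/25 → 3/25 as n → ∞.
The series converges when 3/25 · |x − 1| < 1, giving R = 25/3.
Endpoint x = 28/3: the series is dominated by a constant times Σ 1/n², which converges (p = 2 > 1).
Endpoint x = -22/3: the series is dominated by a constant times Σ 1/n², which converges (p = 2 > 1).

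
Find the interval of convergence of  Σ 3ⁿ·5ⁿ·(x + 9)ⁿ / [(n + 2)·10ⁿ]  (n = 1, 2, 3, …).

[-29/3, -25/3)

Ratio test: |a_{n+1}/a_n| = [(n + 2)/((n+1) + 2)] · 3·5/10 → 3/2 as n → ∞.
Thus R = 1/(3/2) = 2/3.
Check x = -25/3: the terms behave like c/n; limit comparison with the harmonic series gives divergence.
When x = -29/3, the terms alternate in sign and decrease monotonically to 0 in absolute value (size ~ c/n), so the alternating series test gives convergence.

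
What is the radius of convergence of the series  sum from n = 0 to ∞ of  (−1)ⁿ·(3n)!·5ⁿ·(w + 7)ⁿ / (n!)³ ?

The ratio of consecutive coefficients is (3n+1)·(3n+2)·(3n+3)/(n+1)³ · 5 → 135.
Convergence for |w + 7| · 135 < 1, i.e. |w + 7| < 1/135. So R = 1/135.

R = 1/135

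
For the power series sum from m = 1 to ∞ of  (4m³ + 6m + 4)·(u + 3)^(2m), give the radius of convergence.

R = 1

Ratio test: |a_{m+1}/a_m| = (4(m+1)³ + 6(m+1) + 4)/(4m³ + 6m + 4) → 1 as m → ∞.
Since the exponent of (u + 3) increases by 2 each term, convergence requires |u + 3|² < 1, hence R = 1.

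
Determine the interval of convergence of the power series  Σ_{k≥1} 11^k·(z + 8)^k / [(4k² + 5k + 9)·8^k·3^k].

Apply the ratio test: |a_{k+1}| / |a_k| = [(4k² + 5k + 9)/(4(k+1)² + 5(k+1) + 9)] · 11/(8·3), which tends to 11/24 as k → ∞.
Convergence for |z + 8| · 11/24 < 1, i.e. |z + 8| < 24/11. So R = 24/11.
Endpoint z = -64/11: absolute convergence follows by limit comparison with Σ 1/k².
Endpoint z = -112/11: the terms are on the order of 1/k², so the series converges absolutely by comparison with the p-series (p = 2 > 1).

[-112/11, -64/11]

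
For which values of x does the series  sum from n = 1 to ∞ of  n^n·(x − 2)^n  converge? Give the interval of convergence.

{2}

By the Cauchy root test, |a_n|^(1/n) = n → ∞.
The root grows without bound, so R = 0 (convergence only at x = 2).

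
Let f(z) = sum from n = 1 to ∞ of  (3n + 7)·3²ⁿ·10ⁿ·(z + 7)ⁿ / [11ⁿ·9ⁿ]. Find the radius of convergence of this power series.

By the ratio test, |a_{n+1}/a_n| = [(3(n+1) + 7)/(3n + 7)] · 9·10/(11·9) → 10/11.
Hence the series converges for |z + 7| < 1/(10/11) = 11/10, so the radius of convergence is 11/10.

R = 11/10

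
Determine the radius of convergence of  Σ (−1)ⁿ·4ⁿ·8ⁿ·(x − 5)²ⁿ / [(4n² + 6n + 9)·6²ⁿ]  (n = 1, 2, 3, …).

R = 3√2/4

By the ratio test, |a_{n+1}/a_n| = [(4n² + 6n + 9)/(4(n+1)² + 6(n+1) + 9)] · 4·8/36 → 8/9.
Writing y = (x − 5)², the series in y has radius 9/8, so |x − 5| < √(9/8) and R = 3√2/4.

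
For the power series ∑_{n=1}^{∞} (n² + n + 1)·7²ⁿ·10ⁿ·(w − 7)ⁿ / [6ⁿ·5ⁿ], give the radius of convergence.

By the ratio test, |a_{n+1}/a_n| = [((n+1)² + (n+1) + 1)/(n² + n + 1)] · 49·10/(6·5) → 49/3.
The series converges when 49/3 · |w − 7| < 1, giving R = 3/49.

R = 3/49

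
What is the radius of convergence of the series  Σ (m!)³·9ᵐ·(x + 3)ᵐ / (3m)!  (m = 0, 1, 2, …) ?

R = 3

The ratio of consecutive coefficients is (m+1)³/[(3m+1)·(3m+2)·(3m+3)] · 9 → 1/3.
The series converges when 1/3 · |x + 3| < 1, giving R = 3.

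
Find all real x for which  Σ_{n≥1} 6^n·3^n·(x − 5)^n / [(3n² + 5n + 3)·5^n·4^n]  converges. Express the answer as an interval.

Ratio test: |a_{n+1}/a_n| = [(3n² + 5n + 3)/(3(n+1)² + 5(n+1) + 3)] · 6·3/(5·4) → 9/10 as n → ∞.
Hence the series converges for |x − 5| < 1/(9/10) = 10/9, so the radius of convergence is 10/9.
Endpoint x = 55/9: absolute convergence follows by limit comparison with Σ 1/n².
Endpoint x = 35/9: absolute convergence follows by limit comparison with Σ 1/n².

[35/9, 55/9]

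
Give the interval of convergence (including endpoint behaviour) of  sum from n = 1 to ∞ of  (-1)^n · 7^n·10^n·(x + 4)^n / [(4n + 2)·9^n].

The ratio of consecutive coefficients is [(4n + 2)/(4(n+1) + 2)] · 7·10/9 → 70/9.
Hence the series converges for |x + 4| < 1/(70/9) = 9/70, so the radius of convergence is 9/70.
Check x = -271/70: convergence follows from the alternating series test (terms decrease monotonically to 0).
When x = -289/70, the terms are asymptotic to a nonzero constant times 1/n, so the series diverges by limit comparison with Σ 1/n.

(-289/70, -271/70]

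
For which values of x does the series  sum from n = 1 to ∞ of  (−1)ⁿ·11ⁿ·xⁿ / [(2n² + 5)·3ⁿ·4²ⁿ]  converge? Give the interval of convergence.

[-48/11, 48/11]

Apply the ratio test: |a_{n+1}| / |a_n| = [(2n² + 5)/(2(n+1)² + 5)] · 11/(3·16), which tends to 11/48 as n → ∞.
Thus R = 1/(11/48) = 48/11.
Check x = 48/11: absolute convergence follows by limit comparison with Σ 1/n².
Check x = -48/11: absolute convergence follows by limit comparison with Σ 1/n².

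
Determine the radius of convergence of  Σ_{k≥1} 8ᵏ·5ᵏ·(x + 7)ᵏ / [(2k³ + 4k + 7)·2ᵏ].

R = 1/20

Ratio test: |a_{k+1}/a_k| = [(2k³ + 4k + 7)/(2(k+1)³ + 4(k+1) + 7)] · 8·5/2 → 20 as k → ∞.
The series converges when 20 · |x + 7| < 1, giving R = 1/20.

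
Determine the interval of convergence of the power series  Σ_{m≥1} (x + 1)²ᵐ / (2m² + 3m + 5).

[-2, 0]

Ratio test: |a_{m+1}/a_m| = (2m² + 3m + 5)/(2(m+1)² + 3(m+1) + 5) → 1 as m → ∞.
Since the exponent of (x + 1) increases by 2 each term, convergence requires |x + 1|² < 1, hence R = 1.
When x = 0, absolute convergence follows by limit comparison with Σ 1/m².
When x = -2, the series is dominated by a constant times Σ 1/m², which converges (p = 2 > 1).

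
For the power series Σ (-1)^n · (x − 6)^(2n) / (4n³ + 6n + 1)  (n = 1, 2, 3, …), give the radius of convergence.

R = 1

By the ratio test, |a_{n+1}/a_n| = (4n³ + 6n + 1)/(4(n+1)³ + 6(n+1) + 1) → 1.
Successive powers of (x − 6) differ by 2, so the series converges when |x − 6|² · 1 < 1, i.e. |x − 6| < √(1) = 1. So R = 1.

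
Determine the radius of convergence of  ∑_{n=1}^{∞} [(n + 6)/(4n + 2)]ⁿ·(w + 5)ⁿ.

R = 4

Applying the root test, |a_n|^(1/n) = (n + 6)/(4n + 2) → 1/4.
The series converges when 1/4 · |w + 5| < 1, giving R = 4.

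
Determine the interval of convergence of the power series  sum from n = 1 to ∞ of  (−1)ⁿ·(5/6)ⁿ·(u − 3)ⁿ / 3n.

Ratio test: |a_{n+1}/a_n| = [3n/3(n+1)] · 5/6 → 5/6 as n → ∞.
The series converges when 5/6 · |u − 3| < 1, giving R = 6/5.
Check u = 21/5: the terms alternate in sign and decrease monotonically to 0 in absolute value (size ~ c/n), so the alternating series test gives convergence.
At u = 9/5: comparison with the harmonic series Σ 1/n shows the series diverges.

(9/5, 21/5]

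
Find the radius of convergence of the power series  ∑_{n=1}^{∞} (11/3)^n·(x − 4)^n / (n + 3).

Ratio test: |a_{n+1}/a_n| = [(n + 3)/((n+1) + 3)] · 11/3 → 11/3 as n → ∞.
Thus R = 1/(11/3) = 3/11.

R = 3/11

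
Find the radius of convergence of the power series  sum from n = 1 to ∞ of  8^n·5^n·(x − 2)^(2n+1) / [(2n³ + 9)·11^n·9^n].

R = 3√110/20

Apply the ratio test: |a_{n+1}| / |a_n| = [(2n³ + 9)/(2(n+1)³ + 9)] · 8·5/(11·9), which tends to 40/99 as n → ∞.
Writing y = (x − 2)², the series in y has radius 99/40, so |x − 2| < √(99/40) and R = 3√110/20.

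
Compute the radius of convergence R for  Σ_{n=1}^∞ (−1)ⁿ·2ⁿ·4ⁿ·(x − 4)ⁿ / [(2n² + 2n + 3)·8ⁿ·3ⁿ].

R = 3

Apply the ratio test: |a_{n+1}| / |a_n| = [(2n² + 2n + 3)/(2(n+1)² + 2(n+1) + 3)] · 2·4/(8·3), which tends to 1/3 as n → ∞.
The series converges when 1/3 · |x − 4| < 1, giving R = 3.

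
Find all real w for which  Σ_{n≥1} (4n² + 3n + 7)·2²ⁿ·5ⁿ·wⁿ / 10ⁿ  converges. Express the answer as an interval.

Ratio test: |a_{n+1}/a_n| = [(4(n+1)² + 3(n+1) + 7)/(4n² + 3n + 7)] · 4·5/10 → 2 as n → ∞.
Hence the series converges for |w| < 1/(2) = 1/2, so the radius of convergence is 1/2.
When w = 1/2, the terms have absolute value of order n², which does not tend to 0, so the series diverges by the divergence test.
At w = -1/2: the terms have absolute value of order n², which does not tend to 0, so the series diverges by the divergence test.

(-1/2, 1/2)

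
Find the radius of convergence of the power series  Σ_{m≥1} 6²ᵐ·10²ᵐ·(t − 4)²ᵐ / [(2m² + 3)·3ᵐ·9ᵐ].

Ratio test: |a_{m+1}/a_m| = [(2m² + 3)/(2(m+1)² + 3)] · 36·100/(3·9) → 400/3 as m → ∞.
Writing y = (t − 4)², the series in y has radius 3/400, so |t − 4| < √(3/400) and R = √3/20.

R = √3/20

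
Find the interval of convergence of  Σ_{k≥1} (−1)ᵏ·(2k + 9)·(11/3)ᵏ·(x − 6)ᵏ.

(63/11, 69/11)

By the ratio test, |a_{k+1}/a_k| = [(2(k+1) + 9)/(2k + 9)] · 11/3 → 11/3.
Hence the series converges for |x − 6| < 1/(11/3) = 3/11, so the radius of convergence is 3/11.
At x = 69/11: the terms do not tend to 0, so the series diverges.
At x = 63/11: the terms have absolute value of order k, which does not tend to 0, so the series diverges by the divergence test.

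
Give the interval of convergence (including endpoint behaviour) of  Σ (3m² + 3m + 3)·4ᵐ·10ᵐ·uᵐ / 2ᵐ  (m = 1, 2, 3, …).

(-1/20, 1/20)

By the ratio test, |a_{m+1}/a_m| = [(3(m+1)² + 3(m+1) + 3)/(3m² + 3m + 3)] · 4·10/2 → 20.
The series converges when 20 · |u| < 1, giving R = 1/20.
Check u = 1/20: the terms do not tend to 0, so the series diverges.
Check u = -1/20: the terms do not tend to 0, so the series diverges.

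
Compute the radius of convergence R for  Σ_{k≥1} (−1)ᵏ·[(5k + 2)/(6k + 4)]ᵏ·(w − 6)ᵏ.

R = 6/5

By the Cauchy root test, |a_k|^(1/k) = (5k + 2)/(6k + 4) → 5/6.
The series converges when 5/6 · |w − 6| < 1, giving R = 6/5.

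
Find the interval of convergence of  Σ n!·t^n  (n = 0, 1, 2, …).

{0}

By the ratio test, |a_{n+1}/a_n| = (n+1) → ∞.
The ratio grows without bound, so the series diverges whenever t ≠ 0; it converges only at t = 0. R = 0.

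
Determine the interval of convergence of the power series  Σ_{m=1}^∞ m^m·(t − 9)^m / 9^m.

By the Cauchy root test, |a_m|^(1/m) = m/9 → ∞.
The root grows without bound, so R = 0 (convergence only at t = 9).

{9}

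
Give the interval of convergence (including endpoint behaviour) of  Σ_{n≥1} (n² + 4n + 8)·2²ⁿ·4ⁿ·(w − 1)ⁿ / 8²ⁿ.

The ratio of consecutive coefficients is [((n+1)² + 4(n+1) + 8)/(n² + 4n + 8)] · 4·4/64 → 1/4.
Thus R = 1/(1/4) = 4.
Check w = 5: the terms have absolute value of order n², which does not tend to 0, so the series diverges by the divergence test.
Endpoint w = -3: the n-th term does not approach 0; divergence by the term test.

(-3, 5)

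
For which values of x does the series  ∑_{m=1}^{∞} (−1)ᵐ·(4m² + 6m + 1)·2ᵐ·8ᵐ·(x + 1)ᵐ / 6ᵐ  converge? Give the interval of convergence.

(-11/8, -5/8)

The ratio of consecutive coefficients is [(4(m+1)² + 6(m+1) + 1)/(4m² + 6m + 1)] · 2·8/6 → 8/3.
Convergence for |x + 1| · 8/3 < 1, i.e. |x + 1| < 3/8. So R = 3/8.
Check x = -5/8: the terms do not tend to 0, so the series diverges.
Check x = -11/8: the m-th term does not approach 0; divergence by the term test.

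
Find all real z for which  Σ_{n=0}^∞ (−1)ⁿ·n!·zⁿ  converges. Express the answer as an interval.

Ratio test: |a_{n+1}/a_n| = (n+1) → ∞ as n → ∞.
The ratio grows without bound, so the series diverges whenever z ≠ 0; it converges only at z = 0. R = 0.

{0}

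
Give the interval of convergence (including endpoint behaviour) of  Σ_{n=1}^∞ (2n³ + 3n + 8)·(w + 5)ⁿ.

(-6, -4)

The ratio of consecutive coefficients is (2(n+1)³ + 3(n+1) + 8)/(2n³ + 3n + 8) → 1.
So the series converges when |w + 5| < 1 and diverges when |w + 5| > 1; R = 1.
At w = -4: the n-th term does not approach 0; divergence by the term test.
Endpoint w = -6: the terms have absolute value of order n³, which does not tend to 0, so the series diverges by the divergence test.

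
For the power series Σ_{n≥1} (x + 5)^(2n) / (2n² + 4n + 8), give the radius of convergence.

R = 1

Ratio test: |a_{n+1}/a_n| = (2n² + 4n + 8)/(2(n+1)² + 4(n+1) + 8) → 1 as n → ∞.
Successive powers of (x + 5) differ by 2, so the series converges when |x + 5|² · 1 < 1, i.e. |x + 5| < √(1) = 1. So R = 1.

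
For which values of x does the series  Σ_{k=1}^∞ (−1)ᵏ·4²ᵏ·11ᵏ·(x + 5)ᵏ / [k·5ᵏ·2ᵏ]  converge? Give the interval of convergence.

The ratio of consecutive coefficients is [k/(k+1)] · 16·11/(5·2) → 88/5.
Thus R = 1/(88/5) = 5/88.
At x = -435/88: an alternating series whose terms decrease to 0 in absolute value, so it converges by the Leibniz criterion.
Endpoint x = -445/88: the terms are asymptotic to a nonzero constant times 1/k, so the series diverges by limit comparison with Σ 1/k.

(-445/88, -435/88]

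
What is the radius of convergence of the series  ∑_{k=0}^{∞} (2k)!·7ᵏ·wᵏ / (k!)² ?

R = 1/28

The ratio of consecutive coefficients is (2k+1)·(2k+2)/(k+1)² · 7 → 28.
Hence the series converges for |w| < 1/(28) = 1/28, so the radius of convergence is 1/28.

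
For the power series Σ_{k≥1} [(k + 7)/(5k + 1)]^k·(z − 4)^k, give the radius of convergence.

By the Cauchy root test, |a_k|^(1/k) = (k + 7)/(5k + 1) → 1/5.
Thus R = 1/(1/5) = 5.

R = 5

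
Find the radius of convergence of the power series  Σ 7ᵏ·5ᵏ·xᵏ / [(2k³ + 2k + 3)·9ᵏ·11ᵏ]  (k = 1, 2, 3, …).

R = 99/35

Apply the ratio test: |a_{k+1}| / |a_k| = [(2k³ + 2k + 3)/(2(k+1)³ + 2(k+1) + 3)] · 7·5/(9·11), which tends to 35/99 as k → ∞.
Convergence for |x| · 35/99 < 1, i.e. |x| < 99/35. So R = 99/35.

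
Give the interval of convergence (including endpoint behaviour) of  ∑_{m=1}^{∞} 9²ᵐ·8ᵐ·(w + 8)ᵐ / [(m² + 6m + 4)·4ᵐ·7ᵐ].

[-1303/162, -1289/162]

The ratio of consecutive coefficients is [(m² + 6m + 4)/((m+1)² + 6(m+1) + 4)] · 81·8/(4·7) → 162/7.
Thus R = 1/(162/7) = 7/162.
At w = -1289/162: absolute convergence follows by limit comparison with Σ 1/m².
At w = -1303/162: the terms are on the order of 1/m², so the series converges absolutely by comparison with the p-series (p = 2 > 1).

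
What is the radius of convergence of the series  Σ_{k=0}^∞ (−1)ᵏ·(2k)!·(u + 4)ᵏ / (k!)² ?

R = 1/4

Apply the ratio test: |a_{k+1}| / |a_k| = (2k+1)·(2k+2)/(k+1)², which tends to 4 as k → ∞.
The series converges when 4 · |u + 4| < 1, giving R = 1/4.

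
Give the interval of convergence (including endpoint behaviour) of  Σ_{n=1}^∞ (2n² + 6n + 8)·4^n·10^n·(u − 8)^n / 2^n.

By the ratio test, |a_{n+1}/a_n| = [(2(n+1)² + 6(n+1) + 8)/(2n² + 6n + 8)] · 4·10/2 → 20.
Convergence for |u − 8| · 20 < 1, i.e. |u − 8| < 1/20. So R = 1/20.
Check u = 161/20: the terms have absolute value of order n², which does not tend to 0, so the series diverges by the divergence test.
At u = 159/20: the terms have absolute value of order n², which does not tend to 0, so the series diverges by the divergence test.

(159/20, 161/20)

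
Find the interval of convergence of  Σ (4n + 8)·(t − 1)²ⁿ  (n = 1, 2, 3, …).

Apply the ratio test: |a_{n+1}| / |a_n| = (4(n+1) + 8)/(4n + 8), which tends to 1 as n → ∞.
Since the exponent of (t − 1) increases by 2 each term, convergence requires |t − 1|² < 1, hence R = 1.
Endpoint t = 2: the terms do not tend to 0, so the series diverges.
When t = 0, the terms do not tend to 0, so the series diverges.

(0, 2)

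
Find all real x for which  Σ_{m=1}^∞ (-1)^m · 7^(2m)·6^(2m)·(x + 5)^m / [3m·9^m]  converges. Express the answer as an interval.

(-981/196, -979/196]

Apply the ratio test: |a_{m+1}| / |a_m| = [3m/3(m+1)] · 49·36/9, which tends to 196 as m → ∞.
Hence the series converges for |x + 5| < 1/(196) = 1/196, so the radius of convergence is 1/196.
Check x = -979/196: convergence follows from the alternating series test (terms decrease monotonically to 0).
At x = -981/196: the terms are asymptotic to a nonzero constant times 1/m, so the series diverges by limit comparison with Σ 1/m.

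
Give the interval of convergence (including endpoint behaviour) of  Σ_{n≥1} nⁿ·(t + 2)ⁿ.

By the Cauchy root test, |a_n|^(1/n) = n → ∞.
The root grows without bound, so R = 0 (convergence only at t = -2).

{-2}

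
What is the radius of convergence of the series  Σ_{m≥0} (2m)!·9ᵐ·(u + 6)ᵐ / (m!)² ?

R = 1/36

Apply the ratio test: |a_{m+1}| / |a_m| = (2m+1)·(2m+2)/(m+1)² · 9, which tends to 36 as m → ∞.
Hence the series converges for |u + 6| < 1/(36) = 1/36, so the radius of convergence is 1/36.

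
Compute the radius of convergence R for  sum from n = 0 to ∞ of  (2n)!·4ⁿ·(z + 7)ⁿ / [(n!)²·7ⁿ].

R = 7/16

The ratio of consecutive coefficients is (2n+1)·(2n+2)/(n+1)² · 4/7 → 16/7.
The series converges when 16/7 · |z + 7| < 1, giving R = 7/16.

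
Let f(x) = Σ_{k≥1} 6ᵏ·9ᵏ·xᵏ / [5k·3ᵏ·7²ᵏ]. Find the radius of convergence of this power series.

Ratio test: |a_{k+1}/a_k| = [5k/5(k+1)] · 6·9/(3·49) → 18/49 as k → ∞.
Thus R = 1/(18/49) = 49/18.

R = 49/18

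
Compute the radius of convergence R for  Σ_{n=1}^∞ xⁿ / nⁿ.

R = ∞

By the Cauchy root test, |a_n|^(1/n) = 1/n → 0.
Since the n-th root of |a_n| tends to 0, the series converges for all real x; R = ∞.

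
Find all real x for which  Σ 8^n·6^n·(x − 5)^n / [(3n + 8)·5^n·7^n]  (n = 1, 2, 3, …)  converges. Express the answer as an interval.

[205/48, 275/48)

By the ratio test, |a_{n+1}/a_n| = [(3n + 8)/(3(n+1) + 8)] · 8·6/(5·7) → 48/35.
The series converges when 48/35 · |x − 5| < 1, giving R = 35/48.
Endpoint x = 275/48: the terms are asymptotic to a nonzero constant times 1/n, so the series diverges by limit comparison with Σ 1/n.
Check x = 205/48: an alternating series whose terms decrease to 0 in absolute value, so it converges by the Leibniz criterion.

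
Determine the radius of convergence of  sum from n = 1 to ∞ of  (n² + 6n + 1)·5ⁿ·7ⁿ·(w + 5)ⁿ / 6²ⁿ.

The ratio of consecutive coefficients is [((n+1)² + 6(n+1) + 1)/(n² + 6n + 1)] · 5·7/36 → 35/36.
Thus R = 1/(35/36) = 36/35.

R = 36/35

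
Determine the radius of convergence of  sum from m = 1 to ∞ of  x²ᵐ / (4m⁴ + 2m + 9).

R = 1

By the ratio test, |a_{m+1}/a_m| = (4m⁴ + 2m + 9)/(4(m+1)⁴ + 2(m+1) + 9) → 1.
Successive powers of x differ by 2, so the series converges when |x|² · 1 < 1, i.e. |x| < √(1) = 1. So R = 1.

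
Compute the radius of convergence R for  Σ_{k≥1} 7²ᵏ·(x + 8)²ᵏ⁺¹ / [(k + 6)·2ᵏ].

R = √2/7

Ratio test: |a_{k+1}/a_k| = [(k + 6)/((k+1) + 6)] · 49/2 → 49/2 as k → ∞.
Since the exponent of (x + 8) increases by 2 each term, convergence requires |x + 8|² < 2/49, hence R = √2/7.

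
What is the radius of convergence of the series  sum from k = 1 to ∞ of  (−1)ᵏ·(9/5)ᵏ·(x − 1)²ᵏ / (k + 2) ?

R = √5/3

By the ratio test, |a_{k+1}/a_k| = [(k + 2)/((k+1) + 2)] · 9/5 → 9/5.
Successive powers of (x − 1) differ by 2, so the series converges when |x − 1|² · 9/5 < 1, i.e. |x − 1| < √(5/9). So R = √5/3.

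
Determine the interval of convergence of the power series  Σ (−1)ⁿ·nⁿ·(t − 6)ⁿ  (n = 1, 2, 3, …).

{6}

By the Cauchy root test, |a_n|^(1/n) = n → ∞.
Since the n-th root of |a_n| is unbounded, the series converges only at t = 6; R = 0.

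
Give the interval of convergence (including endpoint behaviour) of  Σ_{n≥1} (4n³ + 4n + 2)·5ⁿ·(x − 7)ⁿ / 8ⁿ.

(27/5, 43/5)

By the ratio test, |a_{n+1}/a_n| = [(4(n+1)³ + 4(n+1) + 2)/(4n³ + 4n + 2)] · 5/8 → 5/8.
Hence the series converges for |x − 7| < 1/(5/8) = 8/5, so the radius of convergence is 8/5.
When x = 43/5, the terms have absolute value of order n³, which does not tend to 0, so the series diverges by the divergence test.
Endpoint x = 27/5: the n-th term does not approach 0; divergence by the term test.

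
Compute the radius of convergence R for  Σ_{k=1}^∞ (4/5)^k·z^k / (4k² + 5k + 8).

R = 5/4

The ratio of consecutive coefficients is [(4k² + 5k + 8)/(4(k+1)² + 5(k+1) + 8)] · 4/5 → 4/5.
Hence the series converges for |z| < 1/(4/5) = 5/4, so the radius of convergence is 5/4.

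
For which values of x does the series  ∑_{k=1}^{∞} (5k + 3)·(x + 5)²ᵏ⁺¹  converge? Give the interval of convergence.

(-6, -4)

The ratio of consecutive coefficients is (5(k+1) + 3)/(5k + 3) → 1.
Writing y = (x + 5)², the series in y has radius 1, so |x + 5| < √(1) = 1 and R = 1.
Endpoint x = -4: the terms do not tend to 0, so the series diverges.
At x = -6: the terms have absolute value of order k, which does not tend to 0, so the series diverges by the divergence test.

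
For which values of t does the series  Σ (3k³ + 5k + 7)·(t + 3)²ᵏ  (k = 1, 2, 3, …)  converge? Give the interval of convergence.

(-4, -2)

Ratio test: |a_{k+1}/a_k| = (3(k+1)³ + 5(k+1) + 7)/(3k³ + 5k + 7) → 1 as k → ∞.
Writing y = (t + 3)², the series in y has radius 1, so |t + 3| < √(1) = 1 and R = 1.
When t = -2, the terms do not tend to 0, so the series diverges.
Check t = -4: the k-th term does not approach 0; divergence by the term test.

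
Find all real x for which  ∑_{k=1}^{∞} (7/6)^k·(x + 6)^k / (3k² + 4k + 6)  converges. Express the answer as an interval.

[-48/7, -36/7]

By the ratio test, |a_{k+1}/a_k| = [(3k² + 4k + 6)/(3(k+1)² + 4(k+1) + 6)] · 7/6 → 7/6.
Hence the series converges for |x + 6| < 1/(7/6) = 6/7, so the radius of convergence is 6/7.
At x = -36/7: absolute convergence follows by limit comparison with Σ 1/k².
At x = -48/7: absolute convergence follows by limit comparison with Σ 1/k².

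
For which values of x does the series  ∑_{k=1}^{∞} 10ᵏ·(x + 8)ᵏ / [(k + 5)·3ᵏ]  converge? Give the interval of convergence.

Apply the ratio test: |a_{k+1}| / |a_k| = [(k + 5)/((k+1) + 5)] · 10/3, which tends to 10/3 as k → ∞.
Hence the series converges for |x + 8| < 1/(10/3) = 3/10, so the radius of convergence is 3/10.
At x = -77/10: comparison with the harmonic series Σ 1/k shows the series diverges.
When x = -83/10, the terms alternate in sign and decrease monotonically to 0 in absolute value (size ~ c/k), so the alternating series test gives convergence.

[-83/10, -77/10)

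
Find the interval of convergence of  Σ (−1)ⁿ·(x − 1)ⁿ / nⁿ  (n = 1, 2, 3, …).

(−∞, ∞)

By the Cauchy root test, |a_n|^(1/n) = 1/n → 0.
Since the n-th root of |a_n| tends to 0, the series converges for all real x; R = ∞.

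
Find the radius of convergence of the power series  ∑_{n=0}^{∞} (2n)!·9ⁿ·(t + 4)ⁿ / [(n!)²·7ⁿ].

Ratio test: |a_{n+1}/a_n| = (2n+1)·(2n+2)/(n+1)² · 9/7 → 36/7 as n → ∞.
The series converges when 36/7 · |t + 4| < 1, giving R = 7/36.

R = 7/36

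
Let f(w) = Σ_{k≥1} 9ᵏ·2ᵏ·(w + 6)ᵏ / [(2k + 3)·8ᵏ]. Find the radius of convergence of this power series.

R = 4/9

Apply the ratio test: |a_{k+1}| / |a_k| = [(2k + 3)/(2(k+1) + 3)] · 9·2/8, which tends to 9/4 as k → ∞.
The series converges when 9/4 · |w + 6| < 1, giving R = 4/9.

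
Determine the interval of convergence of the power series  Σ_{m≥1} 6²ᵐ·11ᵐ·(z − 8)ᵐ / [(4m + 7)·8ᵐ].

[790/99, 794/99)

Apply the ratio test: |a_{m+1}| / |a_m| = [(4m + 7)/(4(m+1) + 7)] · 36·11/8, which tends to 99/2 as m → ∞.
Convergence for |z − 8| · 99/2 < 1, i.e. |z − 8| < 2/99. So R = 2/99.
Check z = 794/99: the terms behave like c/m; limit comparison with the harmonic series gives divergence.
Endpoint z = 790/99: the terms alternate in sign and decrease monotonically to 0 in absolute value (size ~ c/m), so the alternating series test gives convergence.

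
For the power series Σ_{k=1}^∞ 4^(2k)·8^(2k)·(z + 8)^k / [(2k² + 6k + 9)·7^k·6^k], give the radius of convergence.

R = 21/512

By the ratio test, |a_{k+1}/a_k| = [(2k² + 6k + 9)/(2(k+1)² + 6(k+1) + 9)] · 16·64/(7·6) → 512/21.
Thus R = 1/(512/21) = 21/512.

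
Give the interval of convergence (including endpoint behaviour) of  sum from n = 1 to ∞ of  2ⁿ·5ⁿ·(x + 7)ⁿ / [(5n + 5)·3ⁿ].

The ratio of consecutive coefficients is [(5n + 5)/(5(n+1) + 5)] · 2·5/3 → 10/3.
Hence the series converges for |x + 7| < 1/(10/3) = 3/10, so the radius of convergence is 3/10.
When x = -67/10, comparison with the harmonic series Σ 1/n shows the series diverges.
Endpoint x = -73/10: an alternating series whose terms decrease to 0 in absolute value, so it converges by the Leibniz criterion.

[-73/10, -67/10)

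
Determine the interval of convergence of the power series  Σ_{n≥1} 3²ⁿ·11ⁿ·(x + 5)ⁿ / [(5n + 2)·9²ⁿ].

[-64/11, -46/11)

The ratio of consecutive coefficients is [(5n + 2)/(5(n+1) + 2)] · 9·11/81 → 11/9.
Hence the series converges for |x + 5| < 1/(11/9) = 9/11, so the radius of convergence is 9/11.
Check x = -46/11: the terms are asymptotic to a nonzero constant times 1/n, so the series diverges by limit comparison with Σ 1/n.
Check x = -64/11: an alternating series whose terms decrease to 0 in absolute value, so it converges by the Leibniz criterion.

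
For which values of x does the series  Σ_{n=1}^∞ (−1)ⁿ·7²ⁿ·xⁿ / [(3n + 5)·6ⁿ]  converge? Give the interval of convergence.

(-6/49, 6/49]

Ratio test: |a_{n+1}/a_n| = [(3n + 5)/(3(n+1) + 5)] · 49/6 → 49/6 as n → ∞.
The series converges when 49/6 · |x| < 1, giving R = 6/49.
At x = 6/49: an alternating series whose terms decrease to 0 in absolute value, so it converges by the Leibniz criterion.
Check x = -6/49: the terms are asymptotic to a nonzero constant times 1/n, so the series diverges by limit comparison with Σ 1/n.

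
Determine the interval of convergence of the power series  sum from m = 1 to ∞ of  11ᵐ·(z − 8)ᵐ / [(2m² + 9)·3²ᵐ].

The ratio of consecutive coefficients is [(2m² + 9)/(2(m+1)² + 9)] · 11/9 → 11/9.
Thus R = 1/(11/9) = 9/11.
Check z = 97/11: absolute convergence follows by limit comparison with Σ 1/m².
At z = 79/11: absolute convergence follows by limit comparison with Σ 1/m².

[79/11, 97/11]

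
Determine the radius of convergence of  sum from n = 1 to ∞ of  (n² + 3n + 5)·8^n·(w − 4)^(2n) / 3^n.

R = √6/4

The ratio of consecutive coefficients is [((n+1)² + 3(n+1) + 5)/(n² + 3n + 5)] · 8/3 → 8/3.
Writing y = (w − 4)², the series in y has radius 3/8, so |w − 4| < √(3/8) and R = √6/4.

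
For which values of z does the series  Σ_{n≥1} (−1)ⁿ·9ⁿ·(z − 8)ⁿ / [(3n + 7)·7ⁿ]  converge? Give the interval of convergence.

Apply the ratio test: |a_{n+1}| / |a_n| = [(3n + 7)/(3(n+1) + 7)] · 9/7, which tends to 9/7 as n → ∞.
Hence the series converges for |z − 8| < 1/(9/7) = 7/9, so the radius of convergence is 7/9.
When z = 79/9, the terms alternate in sign and decrease monotonically to 0 in absolute value (size ~ c/n), so the alternating series test gives convergence.
When z = 65/9, the terms behave like c/n; limit comparison with the harmonic series gives divergence.

(65/9, 79/9]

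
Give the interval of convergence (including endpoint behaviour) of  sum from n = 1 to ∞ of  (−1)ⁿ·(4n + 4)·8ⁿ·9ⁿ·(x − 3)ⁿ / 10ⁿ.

Apply the ratio test: |a_{n+1}| / |a_n| = [(4(n+1) + 4)/(4n + 4)] · 8·9/10, which tends to 36/5 as n → ∞.
Thus R = 1/(36/5) = 5/36.
Check x = 113/36: the n-th term does not approach 0; divergence by the term test.
At x = 103/36: the n-th term does not approach 0; divergence by the term test.

(103/36, 113/36)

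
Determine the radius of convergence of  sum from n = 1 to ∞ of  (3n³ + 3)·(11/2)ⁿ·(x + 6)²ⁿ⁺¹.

Apply the ratio test: |a_{n+1}| / |a_n| = [(3(n+1)³ + 3)/(3n³ + 3)] · 11/2, which tends to 11/2 as n → ∞.
Since the exponent of (x + 6) increases by 2 each term, convergence requires |x + 6|² < 2/11, hence R = √22/11.

R = √22/11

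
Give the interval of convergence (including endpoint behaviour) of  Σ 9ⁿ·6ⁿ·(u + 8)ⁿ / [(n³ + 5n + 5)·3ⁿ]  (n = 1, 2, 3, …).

[-145/18, -143/18]

Ratio test: |a_{n+1}/a_n| = [(n³ + 5n + 5)/((n+1)³ + 5(n+1) + 5)] · 9·6/3 → 18 as n → ∞.
Hence the series converges for |u + 8| < 1/(18) = 1/18, so the radius of convergence is 1/18.
Check u = -143/18: the series is dominated by a constant times Σ 1/n³, which converges (p = 3 > 1).
At u = -145/18: the terms are on the order of 1/n³, so the series converges absolutely by comparison with the p-series (p = 3 > 1).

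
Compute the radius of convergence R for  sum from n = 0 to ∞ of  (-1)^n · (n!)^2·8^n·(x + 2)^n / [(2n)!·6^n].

By the ratio test, |a_{n+1}/a_n| = (n+1)²/[(2n+1)·(2n+2)] · 8/6 → 1/3.
Convergence for |x + 2| · 1/3 < 1, i.e. |x + 2| < 3. So R = 3.

R = 3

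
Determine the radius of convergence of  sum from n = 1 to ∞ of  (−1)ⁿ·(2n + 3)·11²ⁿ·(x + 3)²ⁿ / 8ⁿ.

R = 2√2/11

By the ratio test, |a_{n+1}/a_n| = [(2(n+1) + 3)/(2n + 3)] · 121/8 → 121/8.
Since the exponent of (x + 3) increases by 2 each term, convergence requires |x + 3|² < 8/121, hence R = 2√2/11.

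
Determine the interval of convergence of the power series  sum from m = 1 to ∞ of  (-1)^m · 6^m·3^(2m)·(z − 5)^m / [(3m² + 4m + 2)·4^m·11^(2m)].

Apply the ratio test: |a_{m+1}| / |a_m| = [(3m² + 4m + 2)/(3(m+1)² + 4(m+1) + 2)] · 6·9/(4·121), which tends to 27/242 as m → ∞.
Thus R = 1/(27/242) = 242/27.
Check z = 377/27: the series is dominated by a constant times Σ 1/m², which converges (p = 2 > 1).
When z = -107/27, the terms are on the order of 1/m², so the series converges absolutely by comparison with the p-series (p = 2 > 1).

[-107/27, 377/27]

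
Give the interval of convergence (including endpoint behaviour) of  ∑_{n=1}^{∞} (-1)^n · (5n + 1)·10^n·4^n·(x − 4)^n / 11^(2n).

(39/40, 281/40)

By the ratio test, |a_{n+1}/a_n| = [(5(n+1) + 1)/(5n + 1)] · 10·4/121 → 40/121.
Hence the series converges for |x − 4| < 1/(40/121) = 121/40, so the radius of convergence is 121/40.
Endpoint x = 281/40: the n-th term does not approach 0; divergence by the term test.
Endpoint x = 39/40: the n-th term does not approach 0; divergence by the term test.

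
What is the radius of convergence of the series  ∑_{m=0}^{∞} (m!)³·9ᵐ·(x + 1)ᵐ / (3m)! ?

R = 3

Apply the ratio test: |a_{m+1}| / |a_m| = (m+1)³/[(3m+1)·(3m+2)·(3m+3)] · 9, which tends to 1/3 as m → ∞.
The series converges when 1/3 · |x + 1| < 1, giving R = 3.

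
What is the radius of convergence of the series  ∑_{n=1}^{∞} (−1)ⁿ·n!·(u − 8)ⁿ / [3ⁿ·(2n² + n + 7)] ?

By the ratio test, |a_{n+1}/a_n| = (n+1) · 1/3 · (2n² + n + 7)/(2(n+1)² + (n+1) + 7) → ∞.
Since the ratio → ∞, the series diverges for every u ≠ 8, and R = 0.

R = 0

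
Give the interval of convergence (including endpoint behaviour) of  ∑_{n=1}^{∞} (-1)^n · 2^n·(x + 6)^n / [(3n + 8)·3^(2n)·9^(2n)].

(-741/2, 717/2]

Ratio test: |a_{n+1}/a_n| = [(3n + 8)/(3(n+1) + 8)] · 2/(9·81) → 2/729 as n → ∞.
Hence the series converges for |x + 6| < 1/(2/729) = 729/2, so the radius of convergence is 729/2.
At x = 717/2: convergence follows from the alternating series test (terms decrease monotonically to 0).
At x = -741/2: the terms behave like c/n; limit comparison with the harmonic series gives divergence.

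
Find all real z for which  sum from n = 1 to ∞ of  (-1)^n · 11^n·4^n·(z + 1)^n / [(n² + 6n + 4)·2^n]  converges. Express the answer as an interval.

The ratio of consecutive coefficients is [(n² + 6n + 4)/((n+1)² + 6(n+1) + 4)] · 11·4/2 → 22.
Hence the series converges for |z + 1| < 1/(22) = 1/22, so the radius of convergence is 1/22.
Endpoint z = -21/22: absolute convergence follows by limit comparison with Σ 1/n².
At z = -23/22: the series is dominated by a constant times Σ 1/n², which converges (p = 2 > 1).

[-23/22, -21/22]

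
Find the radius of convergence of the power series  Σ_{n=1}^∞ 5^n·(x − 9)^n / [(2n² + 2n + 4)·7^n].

R = 7/5

By the ratio test, |a_{n+1}/a_n| = [(2n² + 2n + 4)/(2(n+1)² + 2(n+1) + 4)] · 5/7 → 5/7.
The series converges when 5/7 · |x − 9| < 1, giving R = 7/5.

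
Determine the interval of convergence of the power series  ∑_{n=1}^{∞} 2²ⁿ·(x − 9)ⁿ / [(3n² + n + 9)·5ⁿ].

[31/4, 41/4]

The ratio of consecutive coefficients is [(3n² + n + 9)/(3(n+1)² + (n+1) + 9)] · 4/5 → 4/5.
Thus R = 1/(4/5) = 5/4.
Endpoint x = 41/4: the terms are on the order of 1/n², so the series converges absolutely by comparison with the p-series (p = 2 > 1).
Endpoint x = 31/4: absolute convergence follows by limit comparison with Σ 1/n².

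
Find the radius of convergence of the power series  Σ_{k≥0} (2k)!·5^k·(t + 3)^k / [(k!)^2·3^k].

Apply the ratio test: |a_{k+1}| / |a_k| = (2k+1)·(2k+2)/(k+1)² · 5/3, which tends to 20/3 as k → ∞.
Thus R = 1/(20/3) = 3/20.

R = 3/20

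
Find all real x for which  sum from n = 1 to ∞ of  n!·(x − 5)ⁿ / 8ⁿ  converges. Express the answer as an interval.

{5}

The ratio of consecutive coefficients is (n+1) · 1/8 → ∞.
The terms grow without bound for any (x − 5) ≠ 0, so R = 0 (convergence only at x = 5).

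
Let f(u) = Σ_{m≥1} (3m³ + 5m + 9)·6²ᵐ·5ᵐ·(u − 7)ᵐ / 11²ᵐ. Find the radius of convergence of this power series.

R = 121/180

Apply the ratio test: |a_{m+1}| / |a_m| = [(3(m+1)³ + 5(m+1) + 9)/(3m³ + 5m + 9)] · 36·5/121, which tends to 180/121 as m → ∞.
Hence the series converges for |u − 7| < 1/(180/121) = 121/180, so the radius of convergence is 121/180.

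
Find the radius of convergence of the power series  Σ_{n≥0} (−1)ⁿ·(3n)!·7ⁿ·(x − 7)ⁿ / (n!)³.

R = 1/189

Ratio test: |a_{n+1}/a_n| = (3n+1)·(3n+2)·(3n+3)/(n+1)³ · 7 → 189 as n → ∞.
Hence the series converges for |x − 7| < 1/(189) = 1/189, so the radius of convergence is 1/189.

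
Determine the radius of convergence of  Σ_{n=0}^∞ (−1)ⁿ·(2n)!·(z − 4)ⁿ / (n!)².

R = 1/4

The ratio of consecutive coefficients is (2n+1)·(2n+2)/(n+1)² → 4.
The series converges when 4 · |z − 4| < 1, giving R = 1/4.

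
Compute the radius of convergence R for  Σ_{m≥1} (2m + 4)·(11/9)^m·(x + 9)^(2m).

By the ratio test, |a_{m+1}/a_m| = [(2(m+1) + 4)/(2m + 4)] · 11/9 → 11/9.
Since the exponent of (x + 9) increases by 2 each term, convergence requires |x + 9|² < 9/11, hence R = 3√11/11.

R = 3√11/11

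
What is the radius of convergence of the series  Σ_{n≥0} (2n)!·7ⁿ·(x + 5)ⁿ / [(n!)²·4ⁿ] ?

R = 1/7

Apply the ratio test: |a_{n+1}| / |a_n| = (2n+1)·(2n+2)/(n+1)² · 7/4, which tends to 7 as n → ∞.
Convergence for |x + 5| · 7 < 1, i.e. |x + 5| < 1/7. So R = 1/7.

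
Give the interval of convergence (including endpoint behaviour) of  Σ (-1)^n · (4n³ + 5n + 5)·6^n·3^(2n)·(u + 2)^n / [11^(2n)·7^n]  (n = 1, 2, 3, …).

Ratio test: |a_{n+1}/a_n| = [(4(n+1)³ + 5(n+1) + 5)/(4n³ + 5n + 5)] · 6·9/(121·7) → 54/847 as n → ∞.
Convergence for |u + 2| · 54/847 < 1, i.e. |u + 2| < 847/54. So R = 847/54.
At u = 739/54: the n-th term does not approach 0; divergence by the term test.
At u = -955/54: the terms do not tend to 0, so the series diverges.

(-955/54, 739/54)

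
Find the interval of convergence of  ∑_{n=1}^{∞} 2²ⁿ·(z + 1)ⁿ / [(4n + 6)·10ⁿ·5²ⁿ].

By the ratio test, |a_{n+1}/a_n| = [(4n + 6)/(4(n+1) + 6)] · 4/(10·25) → 2/125.
The series converges when 2/125 · |z + 1| < 1, giving R = 125/2.
Endpoint z = 123/2: the terms behave like c/n; limit comparison with the harmonic series gives divergence.
Endpoint z = -127/2: the terms alternate in sign and decrease monotonically to 0 in absolute value (size ~ c/n), so the alternating series test gives convergence.

[-127/2, 123/2)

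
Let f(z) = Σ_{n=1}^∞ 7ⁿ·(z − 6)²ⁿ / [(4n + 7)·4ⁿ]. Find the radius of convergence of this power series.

R = 2√7/7

By the ratio test, |a_{n+1}/a_n| = [(4n + 7)/(4(n+1) + 7)] · 7/4 → 7/4.
Writing y = (z − 6)², the series in y has radius 4/7, so |z − 6| < √(4/7) and R = 2√7/7.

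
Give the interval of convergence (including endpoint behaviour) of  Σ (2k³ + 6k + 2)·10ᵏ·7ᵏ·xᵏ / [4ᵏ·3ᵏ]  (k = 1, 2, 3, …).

(-6/35, 6/35)

Apply the ratio test: |a_{k+1}| / |a_k| = [(2(k+1)³ + 6(k+1) + 2)/(2k³ + 6k + 2)] · 10·7/(4·3), which tends to 35/6 as k → ∞.
Thus R = 1/(35/6) = 6/35.
At x = 6/35: the terms have absolute value of order k³, which does not tend to 0, so the series diverges by the divergence test.
When x = -6/35, the terms do not tend to 0, so the series diverges.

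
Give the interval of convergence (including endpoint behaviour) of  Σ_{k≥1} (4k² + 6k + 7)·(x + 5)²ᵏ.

Apply the ratio test: |a_{k+1}| / |a_k| = (4(k+1)² + 6(k+1) + 7)/(4k² + 6k + 7), which tends to 1 as k → ∞.
Successive powers of (x + 5) differ by 2, so the series converges when |x + 5|² · 1 < 1, i.e. |x + 5| < √(1) = 1. So R = 1.
Check x = -4: the terms have absolute value of order k², which does not tend to 0, so the series diverges by the divergence test.
Check x = -6: the terms have absolute value of order k², which does not tend to 0, so the series diverges by the divergence test.

(-6, -4)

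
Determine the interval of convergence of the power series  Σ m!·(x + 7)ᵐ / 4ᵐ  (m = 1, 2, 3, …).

Apply the ratio test: |a_{m+1}| / |a_m| = (m+1) · 1/4, which tends to ∞ as m → ∞.
The ratio grows without bound, so the series diverges whenever (x + 7) ≠ 0; it converges only at x = -7. R = 0.

{-7}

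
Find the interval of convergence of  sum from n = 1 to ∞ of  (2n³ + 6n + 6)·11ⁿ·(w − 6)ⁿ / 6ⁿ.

Apply the ratio test: |a_{n+1}| / |a_n| = [(2(n+1)³ + 6(n+1) + 6)/(2n³ + 6n + 6)] · 11/6, which tends to 11/6 as n → ∞.
Convergence for |w − 6| · 11/6 < 1, i.e. |w − 6| < 6/11. So R = 6/11.
Check w = 72/11: the terms do not tend to 0, so the series diverges.
At w = 60/11: the terms do not tend to 0, so the series diverges.

(60/11, 72/11)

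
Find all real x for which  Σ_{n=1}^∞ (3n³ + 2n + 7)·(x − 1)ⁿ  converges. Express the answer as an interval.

(0, 2)

Apply the ratio test: |a_{n+1}| / |a_n| = (3(n+1)³ + 2(n+1) + 7)/(3n³ + 2n + 7), which tends to 1 as n → ∞.
Convergence for |x − 1| < 1, so R = 1.
At x = 2: the terms do not tend to 0, so the series diverges.
Check x = 0: the terms have absolute value of order n³, which does not tend to 0, so the series diverges by the divergence test.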